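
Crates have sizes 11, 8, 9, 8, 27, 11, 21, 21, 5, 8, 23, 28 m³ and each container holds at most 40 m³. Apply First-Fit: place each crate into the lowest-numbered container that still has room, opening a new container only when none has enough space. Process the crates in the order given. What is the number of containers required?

6 containers

Put 11 m³ in container 1; 29 m³ remain.
Put 8 m³ in container 1; 21 m³ remain.
Put 9 m³ in container 1; 12 m³ remain.
Put 8 m³ in container 1; 4 m³ remain.
Put 27 m³ in container 2; 13 m³ remain.
Put 11 m³ in container 2; 2 m³ remain.
Put 21 m³ in container 3; 19 m³ remain.
Put 21 m³ in container 4; 19 m³ remain.
Put 5 m³ in container 3; 14 m³ remain.
Put 8 m³ in container 3; 6 m³ remain.
Put 23 m³ in container 5; 17 m³ remain.
Put 28 m³ in container 6; 12 m³ remain.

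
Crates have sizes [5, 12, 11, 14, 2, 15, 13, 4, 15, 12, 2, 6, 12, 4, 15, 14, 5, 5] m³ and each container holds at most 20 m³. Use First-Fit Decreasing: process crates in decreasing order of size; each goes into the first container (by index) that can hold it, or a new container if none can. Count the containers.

10

Sorted descending: 15, 15, 15, 14, 14, 13, 12, 12, 12, 11, 6, 5, 5, 5, 4, 4, 2, 2.
15 m³ → container 1 (remaining 5 m³)
15 m³ → container 2 (remaining 5 m³)
15 m³ → container 3 (remaining 5 m³)
14 m³ → container 4 (remaining 6 m³)
14 m³ → container 5 (remaining 6 m³)
13 m³ → container 6 (remaining 7 m³)
12 m³ → container 7 (remaining 8 m³)
12 m³ → container 8 (remaining 8 m³)
12 m³ → container 9 (remaining 8 m³)
11 m³ → container 10 (remaining 9 m³)
6 m³ → container 4 (remaining 0 m³)
5 m³ → container 1 (remaining 0 m³)
5 m³ → container 2 (remaining 0 m³)
5 m³ → container 3 (remaining 0 m³)
4 m³ → container 5 (remaining 2 m³)
4 m³ → container 6 (remaining 3 m³)
2 m³ → container 5 (remaining 0 m³)
2 m³ → container 6 (remaining 1 m³)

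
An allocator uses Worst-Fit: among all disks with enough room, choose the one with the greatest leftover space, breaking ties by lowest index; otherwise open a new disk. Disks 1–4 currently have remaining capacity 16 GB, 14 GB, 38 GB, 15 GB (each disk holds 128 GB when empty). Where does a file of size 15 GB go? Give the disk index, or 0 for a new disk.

Disks with room: disk 1 (16 GB), disk 3 (38 GB), disk 4 (15 GB).
Most room is disk 3 with 38 GB free.

3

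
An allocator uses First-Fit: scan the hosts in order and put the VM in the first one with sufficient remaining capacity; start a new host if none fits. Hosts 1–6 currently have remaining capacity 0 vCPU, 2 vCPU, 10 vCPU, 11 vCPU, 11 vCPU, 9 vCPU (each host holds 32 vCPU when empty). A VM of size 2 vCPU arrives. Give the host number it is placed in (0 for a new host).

Hosts with room: host 2 (2 vCPU), host 3 (10 vCPU), host 4 (11 vCPU), host 5 (11 vCPU), host 6 (9 vCPU).
The first with room is host 2.

2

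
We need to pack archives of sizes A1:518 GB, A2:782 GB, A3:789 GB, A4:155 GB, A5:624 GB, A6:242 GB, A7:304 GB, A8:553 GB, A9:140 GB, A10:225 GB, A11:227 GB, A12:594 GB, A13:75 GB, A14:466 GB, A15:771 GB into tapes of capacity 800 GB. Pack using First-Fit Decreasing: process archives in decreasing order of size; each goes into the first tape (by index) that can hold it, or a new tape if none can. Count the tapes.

9 tapes

Sorted descending: 789, 782, 771, 624, 594, 553, 518, 466, 304, 242, 227, 225, 155, 140, 75.
Put 789 GB in tape 1; 11 GB remain.
Put 782 GB in tape 2; 18 GB remain.
Put 771 GB in tape 3; 29 GB remain.
Put 624 GB in tape 4; 176 GB remain.
Put 594 GB in tape 5; 206 GB remain.
Put 553 GB in tape 6; 247 GB remain.
Put 518 GB in tape 7; 282 GB remain.
Put 466 GB in tape 8; 334 GB remain.
Put 304 GB in tape 8; 30 GB remain.
Put 242 GB in tape 6; 5 GB remain.
Put 227 GB in tape 7; 55 GB remain.
Put 225 GB in tape 9; 575 GB remain.
Put 155 GB in tape 4; 21 GB remain.
Put 140 GB in tape 5; 66 GB remain.
Put 75 GB in tape 9; 500 GB remain.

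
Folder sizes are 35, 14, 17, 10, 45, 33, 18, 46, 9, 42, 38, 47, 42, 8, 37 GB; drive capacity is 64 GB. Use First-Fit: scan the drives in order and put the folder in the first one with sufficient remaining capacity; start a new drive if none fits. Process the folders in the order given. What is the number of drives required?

9 drives

35 GB → drive 1 (remaining 29 GB)
14 GB → drive 1 (remaining 15 GB)
17 GB → drive 2 (remaining 47 GB)
10 GB → drive 1 (remaining 5 GB)
45 GB → drive 2 (remaining 2 GB)
33 GB → drive 3 (remaining 31 GB)
18 GB → drive 3 (remaining 13 GB)
46 GB → drive 4 (remaining 18 GB)
9 GB → drive 3 (remaining 4 GB)
42 GB → drive 5 (remaining 22 GB)
38 GB → drive 6 (remaining 26 GB)
47 GB → drive 7 (remaining 17 GB)
42 GB → drive 8 (remaining 22 GB)
8 GB → drive 4 (remaining 10 GB)
37 GB → drive 9 (remaining 27 GB)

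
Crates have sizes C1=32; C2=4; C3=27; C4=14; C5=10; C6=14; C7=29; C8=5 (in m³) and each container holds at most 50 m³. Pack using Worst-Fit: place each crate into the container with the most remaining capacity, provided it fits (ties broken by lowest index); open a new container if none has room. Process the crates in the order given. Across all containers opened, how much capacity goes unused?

C1 (32 m³) → container 1 (remaining 18 m³)
C2 (4 m³) → container 1 (remaining 14 m³)
C3 (27 m³) → container 2 (remaining 23 m³)
C4 (14 m³) → container 2 (remaining 9 m³)
C5 (10 m³) → container 1 (remaining 4 m³)
C6 (14 m³) → container 3 (remaining 36 m³)
C7 (29 m³) → container 3 (remaining 7 m³)
C8 (5 m³) → container 2 (remaining 4 m³)
3 containers × 50 m³ = 150 m³; used 135 m³; unused 15 m³.

15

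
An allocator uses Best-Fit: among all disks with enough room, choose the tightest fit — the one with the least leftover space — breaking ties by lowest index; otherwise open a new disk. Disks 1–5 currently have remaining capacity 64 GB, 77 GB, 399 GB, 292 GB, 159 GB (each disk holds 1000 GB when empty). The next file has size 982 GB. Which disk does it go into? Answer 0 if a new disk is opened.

0

No disk has ≥ 982 GB free, so a new disk is opened.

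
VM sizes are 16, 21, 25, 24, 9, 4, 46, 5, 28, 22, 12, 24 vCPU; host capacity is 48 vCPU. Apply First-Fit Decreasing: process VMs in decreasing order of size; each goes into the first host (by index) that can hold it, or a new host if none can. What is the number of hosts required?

Sorted descending: 46, 28, 25, 24, 24, 22, 21, 16, 12, 9, 5, 4.
46 vCPU → host 1 (remaining 2 vCPU)
28 vCPU → host 2 (remaining 20 vCPU)
25 vCPU → host 3 (remaining 23 vCPU)
24 vCPU → host 4 (remaining 24 vCPU)
24 vCPU → host 4 (remaining 0 vCPU)
22 vCPU → host 3 (remaining 1 vCPU)
21 vCPU → host 5 (remaining 27 vCPU)
16 vCPU → host 2 (remaining 4 vCPU)
12 vCPU → host 5 (remaining 15 vCPU)
9 vCPU → host 5 (remaining 6 vCPU)
5 vCPU → host 5 (remaining 1 vCPU)
4 vCPU → host 2 (remaining 0 vCPU)
Final hosts: [46] [28,16,4] [25,22] [24,24] [21,12,9,5].

5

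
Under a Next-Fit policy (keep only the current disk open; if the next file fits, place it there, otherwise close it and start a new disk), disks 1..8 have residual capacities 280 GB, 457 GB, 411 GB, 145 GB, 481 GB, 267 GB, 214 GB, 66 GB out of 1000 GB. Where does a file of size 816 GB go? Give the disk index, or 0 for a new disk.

0

Next-Fit only looks at disk 8, which has 66 GB free.
816 GB does not fit, so a new disk is opened.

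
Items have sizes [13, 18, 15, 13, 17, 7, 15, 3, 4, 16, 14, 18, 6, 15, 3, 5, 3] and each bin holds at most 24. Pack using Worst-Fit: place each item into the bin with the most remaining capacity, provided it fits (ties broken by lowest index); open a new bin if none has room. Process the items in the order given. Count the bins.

Put 13 in bin 1; 11 remain.
Put 18 in bin 2; 6 remain.
Put 15 in bin 3; 9 remain.
Put 13 in bin 4; 11 remain.
Put 17 in bin 5; 7 remain.
Put 7 in bin 1; 4 remain.
Put 15 in bin 6; 9 remain.
Put 3 in bin 4; 8 remain.
Put 4 in bin 3; 5 remain.
Put 16 in bin 7; 8 remain.
Put 14 in bin 8; 10 remain.
Put 18 in bin 9; 6 remain.
Put 6 in bin 8; 4 remain.
Put 15 in bin 10; 9 remain.
Put 3 in bin 6; 6 remain.
Put 5 in bin 10; 4 remain.
Put 3 in bin 4; 5 remain.
Final bins: [13,7] [18] [15,4] [13,3,3] [17] [15,3] [16] [14,6] [18] [15,5].

10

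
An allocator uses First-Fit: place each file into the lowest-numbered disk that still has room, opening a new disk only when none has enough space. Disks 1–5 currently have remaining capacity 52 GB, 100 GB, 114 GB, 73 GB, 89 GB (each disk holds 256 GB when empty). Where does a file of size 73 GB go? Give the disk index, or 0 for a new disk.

Disks with room: disk 2 (100 GB), disk 3 (114 GB), disk 4 (73 GB), disk 5 (89 GB).
The first with room is disk 2.

2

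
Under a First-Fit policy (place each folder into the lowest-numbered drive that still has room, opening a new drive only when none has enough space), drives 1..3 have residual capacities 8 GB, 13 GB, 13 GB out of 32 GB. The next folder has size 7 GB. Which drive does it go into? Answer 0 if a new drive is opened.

Drives with room: drive 1 (8 GB), drive 2 (13 GB), drive 3 (13 GB).
The first with room is drive 1.

1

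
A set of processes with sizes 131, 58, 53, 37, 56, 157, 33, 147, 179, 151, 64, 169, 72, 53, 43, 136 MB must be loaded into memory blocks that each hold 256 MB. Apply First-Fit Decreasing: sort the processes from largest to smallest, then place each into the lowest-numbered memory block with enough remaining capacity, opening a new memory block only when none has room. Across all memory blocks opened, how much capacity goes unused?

Sorted descending: 179, 169, 157, 151, 147, 136, 131, 72, 64, 58, 56, 53, 53, 43, 37, 33.
memory block 1: place 179 MB, 77 MB left
memory block 2: place 169 MB, 87 MB left
memory block 3: place 157 MB, 99 MB left
memory block 4: place 151 MB, 105 MB left
memory block 5: place 147 MB, 109 MB left
memory block 6: place 136 MB, 120 MB left
memory block 7: place 131 MB, 125 MB left
memory block 1: place 72 MB, 5 MB left
memory block 2: place 64 MB, 23 MB left
memory block 3: place 58 MB, 41 MB left
memory block 4: place 56 MB, 49 MB left
memory block 5: place 53 MB, 56 MB left
memory block 5: place 53 MB, 3 MB left
memory block 4: place 43 MB, 6 MB left
memory block 3: place 37 MB, 4 MB left
memory block 6: place 33 MB, 87 MB left
7 memory blocks × 256 MB = 1792 MB; used 1539 MB; unused 253 MB.

253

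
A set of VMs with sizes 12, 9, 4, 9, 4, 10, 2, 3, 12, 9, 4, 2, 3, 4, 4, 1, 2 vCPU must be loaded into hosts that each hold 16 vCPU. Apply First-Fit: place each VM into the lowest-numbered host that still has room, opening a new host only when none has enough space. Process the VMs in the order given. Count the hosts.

6

host 1: place 12 vCPU, 4 vCPU left
host 2: place 9 vCPU, 7 vCPU left
host 1: place 4 vCPU, 0 vCPU left
host 3: place 9 vCPU, 7 vCPU left
host 2: place 4 vCPU, 3 vCPU left
host 4: place 10 vCPU, 6 vCPU left
host 2: place 2 vCPU, 1 vCPU left
host 3: place 3 vCPU, 4 vCPU left
host 5: place 12 vCPU, 4 vCPU left
host 6: place 9 vCPU, 7 vCPU left
host 3: place 4 vCPU, 0 vCPU left
host 4: place 2 vCPU, 4 vCPU left
host 4: place 3 vCPU, 1 vCPU left
host 5: place 4 vCPU, 0 vCPU left
host 6: place 4 vCPU, 3 vCPU left
host 2: place 1 vCPU, 0 vCPU left
host 6: place 2 vCPU, 1 vCPU left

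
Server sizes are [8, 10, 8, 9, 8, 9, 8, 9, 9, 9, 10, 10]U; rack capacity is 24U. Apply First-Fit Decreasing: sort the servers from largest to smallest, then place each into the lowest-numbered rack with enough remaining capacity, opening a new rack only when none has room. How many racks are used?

6

Sorted descending: 10, 10, 10, 9, 9, 9, 9, 9, 8, 8, 8, 8.
rack 1: place 10U, 14U left
rack 1: place 10U, 4U left
rack 2: place 10U, 14U left
rack 2: place 9U, 5U left
rack 3: place 9U, 15U left
rack 3: place 9U, 6U left
rack 4: place 9U, 15U left
rack 4: place 9U, 6U left
rack 5: place 8U, 16U left
rack 5: place 8U, 8U left
rack 5: place 8U, 0U left
rack 6: place 8U, 16U left
Final racks: [10,10] [10,9] [9,9] [9,9] [8,8,8] [8].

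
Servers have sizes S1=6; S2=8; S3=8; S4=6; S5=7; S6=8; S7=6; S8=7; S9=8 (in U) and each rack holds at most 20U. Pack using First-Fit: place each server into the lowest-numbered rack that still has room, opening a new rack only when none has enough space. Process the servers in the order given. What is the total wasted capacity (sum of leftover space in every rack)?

16

rack 1: place S1 (6U), 14U left
rack 1: place S2 (8U), 6U left
rack 2: place S3 (8U), 12U left
rack 1: place S4 (6U), 0U left
rack 2: place S5 (7U), 5U left
rack 3: place S6 (8U), 12U left
rack 3: place S7 (6U), 6U left
rack 4: place S8 (7U), 13U left
rack 4: place S9 (8U), 5U left
4 racks × 20U = 80U; used 64U; unused 16U.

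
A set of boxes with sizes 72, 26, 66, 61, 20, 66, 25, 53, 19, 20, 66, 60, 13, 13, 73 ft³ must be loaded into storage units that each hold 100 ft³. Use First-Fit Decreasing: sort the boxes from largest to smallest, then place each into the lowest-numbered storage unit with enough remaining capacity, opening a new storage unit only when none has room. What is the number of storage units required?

Sorted descending: 73, 72, 66, 66, 66, 61, 60, 53, 26, 25, 20, 20, 19, 13, 13.
storage unit 1: place 73 ft³, 27 ft³ left
storage unit 2: place 72 ft³, 28 ft³ left
storage unit 3: place 66 ft³, 34 ft³ left
storage unit 4: place 66 ft³, 34 ft³ left
storage unit 5: place 66 ft³, 34 ft³ left
storage unit 6: place 61 ft³, 39 ft³ left
storage unit 7: place 60 ft³, 40 ft³ left
storage unit 8: place 53 ft³, 47 ft³ left
storage unit 1: place 26 ft³, 1 ft³ left
storage unit 2: place 25 ft³, 3 ft³ left
storage unit 3: place 20 ft³, 14 ft³ left
storage unit 4: place 20 ft³, 14 ft³ left
storage unit 5: place 19 ft³, 15 ft³ left
storage unit 3: place 13 ft³, 1 ft³ left
storage unit 4: place 13 ft³, 1 ft³ left
Final storage units: [73,26] [72,25] [66,20,13] [66,20,13] [66,19] [61] [60] [53].

8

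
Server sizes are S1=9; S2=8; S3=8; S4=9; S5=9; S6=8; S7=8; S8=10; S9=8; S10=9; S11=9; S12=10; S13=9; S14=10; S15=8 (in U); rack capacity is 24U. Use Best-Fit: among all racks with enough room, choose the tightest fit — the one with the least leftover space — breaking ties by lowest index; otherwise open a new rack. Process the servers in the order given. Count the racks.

8

S1 (9U) → rack 1 (remaining 15U)
S2 (8U) → rack 1 (remaining 7U)
S3 (8U) → rack 2 (remaining 16U)
S4 (9U) → rack 2 (remaining 7U)
S5 (9U) → rack 3 (remaining 15U)
S6 (8U) → rack 3 (remaining 7U)
S7 (8U) → rack 4 (remaining 16U)
S8 (10U) → rack 4 (remaining 6U)
S9 (8U) → rack 5 (remaining 16U)
S10 (9U) → rack 5 (remaining 7U)
S11 (9U) → rack 6 (remaining 15U)
S12 (10U) → rack 6 (remaining 5U)
S13 (9U) → rack 7 (remaining 15U)
S14 (10U) → rack 7 (remaining 5U)
S15 (8U) → rack 8 (remaining 16U)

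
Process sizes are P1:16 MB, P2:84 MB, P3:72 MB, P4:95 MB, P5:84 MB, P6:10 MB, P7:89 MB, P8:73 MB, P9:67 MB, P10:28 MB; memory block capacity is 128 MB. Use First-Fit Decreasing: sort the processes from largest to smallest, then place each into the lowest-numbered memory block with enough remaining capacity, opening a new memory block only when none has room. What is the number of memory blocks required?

Sorted descending: 95, 89, 84, 84, 73, 72, 67, 28, 16, 10.
95 MB → memory block 1 (remaining 33 MB)
89 MB → memory block 2 (remaining 39 MB)
84 MB → memory block 3 (remaining 44 MB)
84 MB → memory block 4 (remaining 44 MB)
73 MB → memory block 5 (remaining 55 MB)
72 MB → memory block 6 (remaining 56 MB)
67 MB → memory block 7 (remaining 61 MB)
28 MB → memory block 1 (remaining 5 MB)
16 MB → memory block 2 (remaining 23 MB)
10 MB → memory block 2 (remaining 13 MB)
Final memory blocks: [95,28] [89,16,10] [84] [84] [73] [72] [67].

7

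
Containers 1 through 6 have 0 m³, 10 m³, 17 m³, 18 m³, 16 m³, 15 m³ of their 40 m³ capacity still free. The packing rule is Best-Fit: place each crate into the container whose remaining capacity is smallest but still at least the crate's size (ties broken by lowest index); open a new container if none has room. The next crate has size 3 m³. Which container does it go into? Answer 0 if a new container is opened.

2

Containers with room: container 2 (10 m³), container 3 (17 m³), container 4 (18 m³), container 5 (16 m³), container 6 (15 m³).
Tightest fit is container 2 with 10 m³ free.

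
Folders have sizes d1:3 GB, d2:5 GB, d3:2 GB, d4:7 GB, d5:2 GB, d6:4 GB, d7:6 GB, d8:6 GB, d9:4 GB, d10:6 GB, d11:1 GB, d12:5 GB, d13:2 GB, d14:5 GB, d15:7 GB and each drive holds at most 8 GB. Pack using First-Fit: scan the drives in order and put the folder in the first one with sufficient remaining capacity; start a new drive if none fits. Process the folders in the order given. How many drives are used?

10

drive 1: place d1 (3 GB), 5 GB left
drive 1: place d2 (5 GB), 0 GB left
drive 2: place d3 (2 GB), 6 GB left
drive 3: place d4 (7 GB), 1 GB left
drive 2: place d5 (2 GB), 4 GB left
drive 2: place d6 (4 GB), 0 GB left
drive 4: place d7 (6 GB), 2 GB left
drive 5: place d8 (6 GB), 2 GB left
drive 6: place d9 (4 GB), 4 GB left
drive 7: place d10 (6 GB), 2 GB left
drive 3: place d11 (1 GB), 0 GB left
drive 8: place d12 (5 GB), 3 GB left
drive 4: place d13 (2 GB), 0 GB left
drive 9: place d14 (5 GB), 3 GB left
drive 10: place d15 (7 GB), 1 GB left
Final drives: [3,5] [2,2,4] [7,1] [6,2] [6] [4] [6] [5] [5] [7].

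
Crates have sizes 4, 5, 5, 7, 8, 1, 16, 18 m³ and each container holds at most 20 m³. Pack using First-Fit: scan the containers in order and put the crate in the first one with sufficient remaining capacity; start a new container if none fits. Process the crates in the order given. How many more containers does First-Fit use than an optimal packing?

0

First-Fit: [4,5,5,1] [7,8] [16] [18] → 4 containers.
Total size 64 m³; any packing needs at least ⌈64/20⌉ = 4 containers.
So 4 is already optimal.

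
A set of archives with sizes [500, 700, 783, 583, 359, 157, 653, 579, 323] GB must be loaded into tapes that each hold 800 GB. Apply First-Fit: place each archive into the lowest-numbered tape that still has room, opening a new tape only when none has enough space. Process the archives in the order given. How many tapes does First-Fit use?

tape 1: place 500 GB, 300 GB left
tape 2: place 700 GB, 100 GB left
tape 3: place 783 GB, 17 GB left
tape 4: place 583 GB, 217 GB left
tape 5: place 359 GB, 441 GB left
tape 1: place 157 GB, 143 GB left
tape 6: place 653 GB, 147 GB left
tape 7: place 579 GB, 221 GB left
tape 5: place 323 GB, 118 GB left

7 tapes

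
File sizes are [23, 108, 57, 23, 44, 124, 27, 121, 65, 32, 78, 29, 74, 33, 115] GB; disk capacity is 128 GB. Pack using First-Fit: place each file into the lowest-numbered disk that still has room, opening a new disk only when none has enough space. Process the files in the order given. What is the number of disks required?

9

disk 1: place 23 GB, 105 GB left
disk 2: place 108 GB, 20 GB left
disk 1: place 57 GB, 48 GB left
disk 1: place 23 GB, 25 GB left
disk 3: place 44 GB, 84 GB left
disk 4: place 124 GB, 4 GB left
disk 3: place 27 GB, 57 GB left
disk 5: place 121 GB, 7 GB left
disk 6: place 65 GB, 63 GB left
disk 3: place 32 GB, 25 GB left
disk 7: place 78 GB, 50 GB left
disk 6: place 29 GB, 34 GB left
disk 8: place 74 GB, 54 GB left
disk 6: place 33 GB, 1 GB left
disk 9: place 115 GB, 13 GB left
Final disks: [23,57,23] [108] [44,27,32] [124] [121] [65,29,33] [78] [74] [115].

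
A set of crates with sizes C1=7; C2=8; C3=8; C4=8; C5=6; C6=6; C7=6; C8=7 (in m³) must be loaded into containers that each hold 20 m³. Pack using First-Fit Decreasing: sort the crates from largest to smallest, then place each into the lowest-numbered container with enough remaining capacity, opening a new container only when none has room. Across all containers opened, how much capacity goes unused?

Sorted descending: 8, 8, 8, 7, 7, 6, 6, 6.
Put 8 m³ in container 1; 12 m³ remain.
Put 8 m³ in container 1; 4 m³ remain.
Put 8 m³ in container 2; 12 m³ remain.
Put 7 m³ in container 2; 5 m³ remain.
Put 7 m³ in container 3; 13 m³ remain.
Put 6 m³ in container 3; 7 m³ remain.
Put 6 m³ in container 3; 1 m³ remain.
Put 6 m³ in container 4; 14 m³ remain.
4 containers × 20 m³ = 80 m³; used 56 m³; unused 24 m³.

24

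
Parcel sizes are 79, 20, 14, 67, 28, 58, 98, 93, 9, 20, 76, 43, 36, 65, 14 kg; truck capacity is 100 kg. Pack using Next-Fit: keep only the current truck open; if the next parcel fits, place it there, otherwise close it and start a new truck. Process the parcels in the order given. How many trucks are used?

Put 79 kg in truck 1; 21 kg remain.
Put 20 kg in truck 1; 1 kg remain.
Put 14 kg in truck 2; 86 kg remain.
Put 67 kg in truck 2; 19 kg remain.
Put 28 kg in truck 3; 72 kg remain.
Put 58 kg in truck 3; 14 kg remain.
Put 98 kg in truck 4; 2 kg remain.
Put 93 kg in truck 5; 7 kg remain.
Put 9 kg in truck 6; 91 kg remain.
Put 20 kg in truck 6; 71 kg remain.
Put 76 kg in truck 7; 24 kg remain.
Put 43 kg in truck 8; 57 kg remain.
Put 36 kg in truck 8; 21 kg remain.
Put 65 kg in truck 9; 35 kg remain.
Put 14 kg in truck 9; 21 kg remain.

9 trucks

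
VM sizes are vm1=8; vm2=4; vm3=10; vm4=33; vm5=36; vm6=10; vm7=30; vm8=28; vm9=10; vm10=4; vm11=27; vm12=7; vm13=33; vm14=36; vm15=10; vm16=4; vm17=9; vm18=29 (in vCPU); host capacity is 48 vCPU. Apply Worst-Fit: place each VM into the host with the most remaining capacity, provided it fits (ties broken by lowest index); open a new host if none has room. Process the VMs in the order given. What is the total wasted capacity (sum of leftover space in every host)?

104

host 1: place vm1 (8 vCPU), 40 vCPU left
host 1: place vm2 (4 vCPU), 36 vCPU left
host 1: place vm3 (10 vCPU), 26 vCPU left
host 2: place vm4 (33 vCPU), 15 vCPU left
host 3: place vm5 (36 vCPU), 12 vCPU left
host 1: place vm6 (10 vCPU), 16 vCPU left
host 4: place vm7 (30 vCPU), 18 vCPU left
host 5: place vm8 (28 vCPU), 20 vCPU left
host 5: place vm9 (10 vCPU), 10 vCPU left
host 4: place vm10 (4 vCPU), 14 vCPU left
host 6: place vm11 (27 vCPU), 21 vCPU left
host 6: place vm12 (7 vCPU), 14 vCPU left
host 7: place vm13 (33 vCPU), 15 vCPU left
host 8: place vm14 (36 vCPU), 12 vCPU left
host 1: place vm15 (10 vCPU), 6 vCPU left
host 2: place vm16 (4 vCPU), 11 vCPU left
host 7: place vm17 (9 vCPU), 6 vCPU left
host 9: place vm18 (29 vCPU), 19 vCPU left
9 hosts × 48 vCPU = 432 vCPU; used 328 vCPU; unused 104 vCPU.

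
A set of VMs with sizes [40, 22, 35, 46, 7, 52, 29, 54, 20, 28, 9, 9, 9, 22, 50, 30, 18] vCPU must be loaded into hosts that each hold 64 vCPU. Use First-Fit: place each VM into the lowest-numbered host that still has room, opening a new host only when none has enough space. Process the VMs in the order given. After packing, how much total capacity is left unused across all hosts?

96

host 1: place 40 vCPU, 24 vCPU left
host 1: place 22 vCPU, 2 vCPU left
host 2: place 35 vCPU, 29 vCPU left
host 3: place 46 vCPU, 18 vCPU left
host 2: place 7 vCPU, 22 vCPU left
host 4: place 52 vCPU, 12 vCPU left
host 5: place 29 vCPU, 35 vCPU left
host 6: place 54 vCPU, 10 vCPU left
host 2: place 20 vCPU, 2 vCPU left
host 5: place 28 vCPU, 7 vCPU left
host 3: place 9 vCPU, 9 vCPU left
host 3: place 9 vCPU, 0 vCPU left
host 4: place 9 vCPU, 3 vCPU left
host 7: place 22 vCPU, 42 vCPU left
host 8: place 50 vCPU, 14 vCPU left
host 7: place 30 vCPU, 12 vCPU left
host 9: place 18 vCPU, 46 vCPU left
9 hosts × 64 vCPU = 576 vCPU; used 480 vCPU; unused 96 vCPU.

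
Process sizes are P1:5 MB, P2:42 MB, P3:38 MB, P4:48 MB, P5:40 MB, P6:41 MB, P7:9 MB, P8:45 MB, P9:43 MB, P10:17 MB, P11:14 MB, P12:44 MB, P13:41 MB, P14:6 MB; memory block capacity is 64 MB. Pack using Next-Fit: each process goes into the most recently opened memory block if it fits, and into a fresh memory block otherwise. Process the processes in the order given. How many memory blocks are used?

P1 (5 MB) → memory block 1 (remaining 59 MB)
P2 (42 MB) → memory block 1 (remaining 17 MB)
P3 (38 MB) → memory block 2 (remaining 26 MB)
P4 (48 MB) → memory block 3 (remaining 16 MB)
P5 (40 MB) → memory block 4 (remaining 24 MB)
P6 (41 MB) → memory block 5 (remaining 23 MB)
P7 (9 MB) → memory block 5 (remaining 14 MB)
P8 (45 MB) → memory block 6 (remaining 19 MB)
P9 (43 MB) → memory block 7 (remaining 21 MB)
P10 (17 MB) → memory block 7 (remaining 4 MB)
P11 (14 MB) → memory block 8 (remaining 50 MB)
P12 (44 MB) → memory block 8 (remaining 6 MB)
P13 (41 MB) → memory block 9 (remaining 23 MB)
P14 (6 MB) → memory block 9 (remaining 17 MB)
Final memory blocks: [5,42] [38] [48] [40] [41,9] [45] [43,17] [14,44] [41,6].

9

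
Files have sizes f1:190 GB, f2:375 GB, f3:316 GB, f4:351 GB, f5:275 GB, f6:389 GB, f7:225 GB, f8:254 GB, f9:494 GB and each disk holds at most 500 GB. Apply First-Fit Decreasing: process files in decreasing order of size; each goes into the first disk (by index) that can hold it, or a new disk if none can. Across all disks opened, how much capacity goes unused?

631

Sorted descending: 494, 389, 375, 351, 316, 275, 254, 225, 190.
disk 1: place 494 GB, 6 GB left
disk 2: place 389 GB, 111 GB left
disk 3: place 375 GB, 125 GB left
disk 4: place 351 GB, 149 GB left
disk 5: place 316 GB, 184 GB left
disk 6: place 275 GB, 225 GB left
disk 7: place 254 GB, 246 GB left
disk 6: place 225 GB, 0 GB left
disk 7: place 190 GB, 56 GB left
7 disks × 500 GB = 3500 GB; used 2869 GB; unused 631 GB.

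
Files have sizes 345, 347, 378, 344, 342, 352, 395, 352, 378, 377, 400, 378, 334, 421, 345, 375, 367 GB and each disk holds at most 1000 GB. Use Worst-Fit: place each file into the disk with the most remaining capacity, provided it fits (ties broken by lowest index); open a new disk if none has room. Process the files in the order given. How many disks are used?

9

disk 1: place 345 GB, 655 GB left
disk 1: place 347 GB, 308 GB left
disk 2: place 378 GB, 622 GB left
disk 2: place 344 GB, 278 GB left
disk 3: place 342 GB, 658 GB left
disk 3: place 352 GB, 306 GB left
disk 4: place 395 GB, 605 GB left
disk 4: place 352 GB, 253 GB left
disk 5: place 378 GB, 622 GB left
disk 5: place 377 GB, 245 GB left
disk 6: place 400 GB, 600 GB left
disk 6: place 378 GB, 222 GB left
disk 7: place 334 GB, 666 GB left
disk 7: place 421 GB, 245 GB left
disk 8: place 345 GB, 655 GB left
disk 8: place 375 GB, 280 GB left
disk 9: place 367 GB, 633 GB left
Final disks: [345,347] [378,344] [342,352] [395,352] [378,377] [400,378] [334,421] [345,375] [367].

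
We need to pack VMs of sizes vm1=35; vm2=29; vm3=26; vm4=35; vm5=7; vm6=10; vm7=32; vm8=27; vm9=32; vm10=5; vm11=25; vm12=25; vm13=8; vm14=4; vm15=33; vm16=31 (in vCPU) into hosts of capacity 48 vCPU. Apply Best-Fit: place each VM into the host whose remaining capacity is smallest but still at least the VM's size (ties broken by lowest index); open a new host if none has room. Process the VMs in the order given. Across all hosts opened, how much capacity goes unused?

164

vm1 (35 vCPU) → host 1 (remaining 13 vCPU)
vm2 (29 vCPU) → host 2 (remaining 19 vCPU)
vm3 (26 vCPU) → host 3 (remaining 22 vCPU)
vm4 (35 vCPU) → host 4 (remaining 13 vCPU)
vm5 (7 vCPU) → host 1 (remaining 6 vCPU)
vm6 (10 vCPU) → host 4 (remaining 3 vCPU)
vm7 (32 vCPU) → host 5 (remaining 16 vCPU)
vm8 (27 vCPU) → host 6 (remaining 21 vCPU)
vm9 (32 vCPU) → host 7 (remaining 16 vCPU)
vm10 (5 vCPU) → host 1 (remaining 1 vCPU)
vm11 (25 vCPU) → host 8 (remaining 23 vCPU)
vm12 (25 vCPU) → host 9 (remaining 23 vCPU)
vm13 (8 vCPU) → host 5 (remaining 8 vCPU)
vm14 (4 vCPU) → host 5 (remaining 4 vCPU)
vm15 (33 vCPU) → host 10 (remaining 15 vCPU)
vm16 (31 vCPU) → host 11 (remaining 17 vCPU)
11 hosts × 48 vCPU = 528 vCPU; used 364 vCPU; unused 164 vCPU.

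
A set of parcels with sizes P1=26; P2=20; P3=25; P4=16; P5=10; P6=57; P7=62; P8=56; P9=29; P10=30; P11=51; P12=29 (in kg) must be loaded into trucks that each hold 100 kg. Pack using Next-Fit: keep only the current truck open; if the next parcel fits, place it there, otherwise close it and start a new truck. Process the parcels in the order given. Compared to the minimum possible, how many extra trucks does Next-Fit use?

1

Next-Fit: [26,20,25,16,10] [57] [62] [56,29] [30,51] [29] → 6 trucks.
Total size 411 kg; any packing needs at least ⌈411/100⌉ = 5 trucks.
An optimal packing achieves that bound: [62,30] [57,29,10] [56,29] [51,26,20] [25,16] → 5 trucks.
Excess: 6 − 5 = 1.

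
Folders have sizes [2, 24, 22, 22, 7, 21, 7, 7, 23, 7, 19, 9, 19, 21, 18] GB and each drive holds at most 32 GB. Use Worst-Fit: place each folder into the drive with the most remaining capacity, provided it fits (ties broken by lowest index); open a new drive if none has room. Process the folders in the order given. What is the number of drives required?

9

drive 1: place 2 GB, 30 GB left
drive 1: place 24 GB, 6 GB left
drive 2: place 22 GB, 10 GB left
drive 3: place 22 GB, 10 GB left
drive 2: place 7 GB, 3 GB left
drive 4: place 21 GB, 11 GB left
drive 4: place 7 GB, 4 GB left
drive 3: place 7 GB, 3 GB left
drive 5: place 23 GB, 9 GB left
drive 5: place 7 GB, 2 GB left
drive 6: place 19 GB, 13 GB left
drive 6: place 9 GB, 4 GB left
drive 7: place 19 GB, 13 GB left
drive 8: place 21 GB, 11 GB left
drive 9: place 18 GB, 14 GB left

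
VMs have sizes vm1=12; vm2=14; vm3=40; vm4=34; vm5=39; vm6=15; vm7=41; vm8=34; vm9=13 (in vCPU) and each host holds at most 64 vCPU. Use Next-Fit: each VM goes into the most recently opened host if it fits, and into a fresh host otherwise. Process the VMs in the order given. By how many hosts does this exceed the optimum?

Next-Fit: [12,14] [40] [34] [39,15] [41] [34,13] → 6 hosts.
5 VMs exceed 32 vCPU (half the capacity), and no two of those can share a host, so at least 5 hosts are needed.
An optimal packing achieves that bound: [41,15] [40,14] [39,13,12] [34] [34] → 5 hosts.
Excess: 6 − 5 = 1.

1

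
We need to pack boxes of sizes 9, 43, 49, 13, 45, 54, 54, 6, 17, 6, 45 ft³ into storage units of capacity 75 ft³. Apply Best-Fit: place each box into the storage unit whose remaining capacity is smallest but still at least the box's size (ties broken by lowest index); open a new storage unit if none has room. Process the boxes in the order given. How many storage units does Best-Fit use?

9 ft³ → storage unit 1 (remaining 66 ft³)
43 ft³ → storage unit 1 (remaining 23 ft³)
49 ft³ → storage unit 2 (remaining 26 ft³)
13 ft³ → storage unit 1 (remaining 10 ft³)
45 ft³ → storage unit 3 (remaining 30 ft³)
54 ft³ → storage unit 4 (remaining 21 ft³)
54 ft³ → storage unit 5 (remaining 21 ft³)
6 ft³ → storage unit 1 (remaining 4 ft³)
17 ft³ → storage unit 4 (remaining 4 ft³)
6 ft³ → storage unit 5 (remaining 15 ft³)
45 ft³ → storage unit 6 (remaining 30 ft³)
Final storage units: [9,43,13,6] [49] [45] [54,17] [54,6] [45].

6 storage units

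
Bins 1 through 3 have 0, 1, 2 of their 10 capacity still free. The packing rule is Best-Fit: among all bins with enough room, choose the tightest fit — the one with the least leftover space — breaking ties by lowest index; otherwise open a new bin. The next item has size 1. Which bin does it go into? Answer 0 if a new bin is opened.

2

Bins with room: bin 2 (1), bin 3 (2).
Tightest fit is bin 2 with 1 free.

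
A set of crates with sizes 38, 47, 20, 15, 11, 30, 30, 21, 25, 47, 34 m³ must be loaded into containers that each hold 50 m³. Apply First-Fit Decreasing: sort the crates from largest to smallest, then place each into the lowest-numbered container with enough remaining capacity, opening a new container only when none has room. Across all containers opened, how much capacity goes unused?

32

Sorted descending: 47, 47, 38, 34, 30, 30, 25, 21, 20, 15, 11.
47 m³ → container 1 (remaining 3 m³)
47 m³ → container 2 (remaining 3 m³)
38 m³ → container 3 (remaining 12 m³)
34 m³ → container 4 (remaining 16 m³)
30 m³ → container 5 (remaining 20 m³)
30 m³ → container 6 (remaining 20 m³)
25 m³ → container 7 (remaining 25 m³)
21 m³ → container 7 (remaining 4 m³)
20 m³ → container 5 (remaining 0 m³)
15 m³ → container 4 (remaining 1 m³)
11 m³ → container 3 (remaining 1 m³)
7 containers × 50 m³ = 350 m³; used 318 m³; unused 32 m³.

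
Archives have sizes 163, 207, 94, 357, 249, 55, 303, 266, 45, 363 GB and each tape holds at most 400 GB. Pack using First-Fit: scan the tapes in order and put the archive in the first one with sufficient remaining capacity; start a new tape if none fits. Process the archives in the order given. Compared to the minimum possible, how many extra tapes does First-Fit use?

First-Fit: [163,207] [94,249,55] [357] [303,45] [266] [363] → 6 tapes.
Total size 2102 GB; any packing needs at least ⌈2102/400⌉ = 6 tapes.
So 6 is already optimal.

0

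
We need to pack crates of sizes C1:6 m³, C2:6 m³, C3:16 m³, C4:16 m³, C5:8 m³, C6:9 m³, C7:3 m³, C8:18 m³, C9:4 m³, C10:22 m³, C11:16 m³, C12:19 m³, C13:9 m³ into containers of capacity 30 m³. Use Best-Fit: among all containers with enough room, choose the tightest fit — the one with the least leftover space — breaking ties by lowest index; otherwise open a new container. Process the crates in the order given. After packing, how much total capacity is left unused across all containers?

28

Put C1 (6 m³) in container 1; 24 m³ remain.
Put C2 (6 m³) in container 1; 18 m³ remain.
Put C3 (16 m³) in container 1; 2 m³ remain.
Put C4 (16 m³) in container 2; 14 m³ remain.
Put C5 (8 m³) in container 2; 6 m³ remain.
Put C6 (9 m³) in container 3; 21 m³ remain.
Put C7 (3 m³) in container 2; 3 m³ remain.
Put C8 (18 m³) in container 3; 3 m³ remain.
Put C9 (4 m³) in container 4; 26 m³ remain.
Put C10 (22 m³) in container 4; 4 m³ remain.
Put C11 (16 m³) in container 5; 14 m³ remain.
Put C12 (19 m³) in container 6; 11 m³ remain.
Put C13 (9 m³) in container 6; 2 m³ remain.
6 containers × 30 m³ = 180 m³; used 152 m³; unused 28 m³.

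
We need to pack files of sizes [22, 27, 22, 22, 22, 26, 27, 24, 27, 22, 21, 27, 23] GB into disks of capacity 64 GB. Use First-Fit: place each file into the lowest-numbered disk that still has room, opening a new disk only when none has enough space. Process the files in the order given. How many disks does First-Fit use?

7 disks

22 GB → disk 1 (remaining 42 GB)
27 GB → disk 1 (remaining 15 GB)
22 GB → disk 2 (remaining 42 GB)
22 GB → disk 2 (remaining 20 GB)
22 GB → disk 3 (remaining 42 GB)
26 GB → disk 3 (remaining 16 GB)
27 GB → disk 4 (remaining 37 GB)
24 GB → disk 4 (remaining 13 GB)
27 GB → disk 5 (remaining 37 GB)
22 GB → disk 5 (remaining 15 GB)
21 GB → disk 6 (remaining 43 GB)
27 GB → disk 6 (remaining 16 GB)
23 GB → disk 7 (remaining 41 GB)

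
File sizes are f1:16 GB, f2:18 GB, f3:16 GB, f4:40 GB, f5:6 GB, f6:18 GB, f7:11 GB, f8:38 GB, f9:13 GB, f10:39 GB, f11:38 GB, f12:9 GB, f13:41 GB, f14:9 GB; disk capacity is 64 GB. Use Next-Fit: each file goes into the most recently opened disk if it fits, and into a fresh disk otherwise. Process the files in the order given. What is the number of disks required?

6

Put f1 (16 GB) in disk 1; 48 GB remain.
Put f2 (18 GB) in disk 1; 30 GB remain.
Put f3 (16 GB) in disk 1; 14 GB remain.
Put f4 (40 GB) in disk 2; 24 GB remain.
Put f5 (6 GB) in disk 2; 18 GB remain.
Put f6 (18 GB) in disk 2; 0 GB remain.
Put f7 (11 GB) in disk 3; 53 GB remain.
Put f8 (38 GB) in disk 3; 15 GB remain.
Put f9 (13 GB) in disk 3; 2 GB remain.
Put f10 (39 GB) in disk 4; 25 GB remain.
Put f11 (38 GB) in disk 5; 26 GB remain.
Put f12 (9 GB) in disk 5; 17 GB remain.
Put f13 (41 GB) in disk 6; 23 GB remain.
Put f14 (9 GB) in disk 6; 14 GB remain.
Final disks: [16,18,16] [40,6,18] [11,38,13] [39] [38,9] [41,9].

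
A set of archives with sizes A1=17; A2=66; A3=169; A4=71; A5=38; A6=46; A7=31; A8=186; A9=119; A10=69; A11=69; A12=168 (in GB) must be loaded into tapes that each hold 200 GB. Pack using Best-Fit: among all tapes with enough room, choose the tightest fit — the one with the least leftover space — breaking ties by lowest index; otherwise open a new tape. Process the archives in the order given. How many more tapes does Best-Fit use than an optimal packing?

Best-Fit: [17,66,71,38] [169,31] [46,119] [186] [69,69] [168] → 6 tapes.
Total size 1049 GB; any packing needs at least ⌈1049/200⌉ = 6 tapes.
So 6 is already optimal.

0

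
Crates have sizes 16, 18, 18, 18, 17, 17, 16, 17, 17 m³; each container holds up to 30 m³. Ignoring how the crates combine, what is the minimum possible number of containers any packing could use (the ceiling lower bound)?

6

Total size = 16 + 18 + 18 + 18 + 17 + 17 + 16 + 17 + 17 = 154 m³.
⌈154 / 30⌉ = 6.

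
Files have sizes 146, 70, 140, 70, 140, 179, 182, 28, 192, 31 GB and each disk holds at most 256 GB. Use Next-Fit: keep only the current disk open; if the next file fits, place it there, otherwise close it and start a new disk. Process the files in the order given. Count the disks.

6

Put 146 GB in disk 1; 110 GB remain.
Put 70 GB in disk 1; 40 GB remain.
Put 140 GB in disk 2; 116 GB remain.
Put 70 GB in disk 2; 46 GB remain.
Put 140 GB in disk 3; 116 GB remain.
Put 179 GB in disk 4; 77 GB remain.
Put 182 GB in disk 5; 74 GB remain.
Put 28 GB in disk 5; 46 GB remain.
Put 192 GB in disk 6; 64 GB remain.
Put 31 GB in disk 6; 33 GB remain.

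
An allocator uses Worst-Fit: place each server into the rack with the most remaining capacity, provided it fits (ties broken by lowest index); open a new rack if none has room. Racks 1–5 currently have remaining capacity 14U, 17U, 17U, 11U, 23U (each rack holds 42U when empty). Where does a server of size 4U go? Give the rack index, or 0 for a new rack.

5

Racks with room: rack 1 (14U), rack 2 (17U), rack 3 (17U), rack 4 (11U), rack 5 (23U).
Most room is rack 5 with 23U free.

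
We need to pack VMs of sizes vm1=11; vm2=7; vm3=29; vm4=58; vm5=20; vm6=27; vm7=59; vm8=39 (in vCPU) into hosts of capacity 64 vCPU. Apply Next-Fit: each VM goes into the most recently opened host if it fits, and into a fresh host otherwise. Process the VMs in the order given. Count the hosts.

vm1 (11 vCPU) → host 1 (remaining 53 vCPU)
vm2 (7 vCPU) → host 1 (remaining 46 vCPU)
vm3 (29 vCPU) → host 1 (remaining 17 vCPU)
vm4 (58 vCPU) → host 2 (remaining 6 vCPU)
vm5 (20 vCPU) → host 3 (remaining 44 vCPU)
vm6 (27 vCPU) → host 3 (remaining 17 vCPU)
vm7 (59 vCPU) → host 4 (remaining 5 vCPU)
vm8 (39 vCPU) → host 5 (remaining 25 vCPU)

5 hosts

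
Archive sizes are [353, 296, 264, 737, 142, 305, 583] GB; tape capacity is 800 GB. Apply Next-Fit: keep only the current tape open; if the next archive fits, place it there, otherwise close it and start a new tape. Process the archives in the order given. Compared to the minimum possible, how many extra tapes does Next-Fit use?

1

Next-Fit: [353,296] [264] [737] [142,305] [583] → 5 tapes.
Total size 2680 GB; any packing needs at least ⌈2680/800⌉ = 4 tapes.
An optimal packing achieves that bound: [737] [583,142] [353,305] [296,264] → 4 tapes.
Excess: 5 − 4 = 1.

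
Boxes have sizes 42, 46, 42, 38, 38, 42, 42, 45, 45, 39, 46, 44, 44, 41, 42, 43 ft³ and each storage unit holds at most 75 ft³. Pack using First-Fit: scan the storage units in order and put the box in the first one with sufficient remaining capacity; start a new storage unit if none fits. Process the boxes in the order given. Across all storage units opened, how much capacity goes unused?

storage unit 1: place 42 ft³, 33 ft³ left
storage unit 2: place 46 ft³, 29 ft³ left
storage unit 3: place 42 ft³, 33 ft³ left
storage unit 4: place 38 ft³, 37 ft³ left
storage unit 5: place 38 ft³, 37 ft³ left
storage unit 6: place 42 ft³, 33 ft³ left
storage unit 7: place 42 ft³, 33 ft³ left
storage unit 8: place 45 ft³, 30 ft³ left
storage unit 9: place 45 ft³, 30 ft³ left
storage unit 10: place 39 ft³, 36 ft³ left
storage unit 11: place 46 ft³, 29 ft³ left
storage unit 12: place 44 ft³, 31 ft³ left
storage unit 13: place 44 ft³, 31 ft³ left
storage unit 14: place 41 ft³, 34 ft³ left
storage unit 15: place 42 ft³, 33 ft³ left
storage unit 16: place 43 ft³, 32 ft³ left
16 storage units × 75 ft³ = 1200 ft³; used 679 ft³; unused 521 ft³.

521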